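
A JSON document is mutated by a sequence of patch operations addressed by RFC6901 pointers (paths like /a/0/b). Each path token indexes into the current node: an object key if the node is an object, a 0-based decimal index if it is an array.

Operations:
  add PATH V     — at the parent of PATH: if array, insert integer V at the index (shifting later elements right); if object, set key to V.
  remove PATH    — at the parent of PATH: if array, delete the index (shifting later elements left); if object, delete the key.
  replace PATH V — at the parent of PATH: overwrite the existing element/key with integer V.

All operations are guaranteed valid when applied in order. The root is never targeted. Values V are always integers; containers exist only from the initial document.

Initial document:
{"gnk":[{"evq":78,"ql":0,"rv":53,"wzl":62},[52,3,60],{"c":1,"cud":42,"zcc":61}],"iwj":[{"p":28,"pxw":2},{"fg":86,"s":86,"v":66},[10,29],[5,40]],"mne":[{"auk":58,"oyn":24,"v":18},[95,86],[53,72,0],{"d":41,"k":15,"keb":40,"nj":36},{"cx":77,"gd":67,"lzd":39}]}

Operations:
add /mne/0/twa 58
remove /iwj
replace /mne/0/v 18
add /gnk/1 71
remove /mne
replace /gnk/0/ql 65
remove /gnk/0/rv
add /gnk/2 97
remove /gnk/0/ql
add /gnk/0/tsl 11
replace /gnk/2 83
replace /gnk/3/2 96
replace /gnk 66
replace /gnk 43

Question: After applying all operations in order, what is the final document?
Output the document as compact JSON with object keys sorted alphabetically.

Answer: {"gnk":43}

Derivation:
After op 1 (add /mne/0/twa 58): {"gnk":[{"evq":78,"ql":0,"rv":53,"wzl":62},[52,3,60],{"c":1,"cud":42,"zcc":61}],"iwj":[{"p":28,"pxw":2},{"fg":86,"s":86,"v":66},[10,29],[5,40]],"mne":[{"auk":58,"oyn":24,"twa":58,"v":18},[95,86],[53,72,0],{"d":41,"k":15,"keb":40,"nj":36},{"cx":77,"gd":67,"lzd":39}]}
After op 2 (remove /iwj): {"gnk":[{"evq":78,"ql":0,"rv":53,"wzl":62},[52,3,60],{"c":1,"cud":42,"zcc":61}],"mne":[{"auk":58,"oyn":24,"twa":58,"v":18},[95,86],[53,72,0],{"d":41,"k":15,"keb":40,"nj":36},{"cx":77,"gd":67,"lzd":39}]}
After op 3 (replace /mne/0/v 18): {"gnk":[{"evq":78,"ql":0,"rv":53,"wzl":62},[52,3,60],{"c":1,"cud":42,"zcc":61}],"mne":[{"auk":58,"oyn":24,"twa":58,"v":18},[95,86],[53,72,0],{"d":41,"k":15,"keb":40,"nj":36},{"cx":77,"gd":67,"lzd":39}]}
After op 4 (add /gnk/1 71): {"gnk":[{"evq":78,"ql":0,"rv":53,"wzl":62},71,[52,3,60],{"c":1,"cud":42,"zcc":61}],"mne":[{"auk":58,"oyn":24,"twa":58,"v":18},[95,86],[53,72,0],{"d":41,"k":15,"keb":40,"nj":36},{"cx":77,"gd":67,"lzd":39}]}
After op 5 (remove /mne): {"gnk":[{"evq":78,"ql":0,"rv":53,"wzl":62},71,[52,3,60],{"c":1,"cud":42,"zcc":61}]}
After op 6 (replace /gnk/0/ql 65): {"gnk":[{"evq":78,"ql":65,"rv":53,"wzl":62},71,[52,3,60],{"c":1,"cud":42,"zcc":61}]}
After op 7 (remove /gnk/0/rv): {"gnk":[{"evq":78,"ql":65,"wzl":62},71,[52,3,60],{"c":1,"cud":42,"zcc":61}]}
After op 8 (add /gnk/2 97): {"gnk":[{"evq":78,"ql":65,"wzl":62},71,97,[52,3,60],{"c":1,"cud":42,"zcc":61}]}
After op 9 (remove /gnk/0/ql): {"gnk":[{"evq":78,"wzl":62},71,97,[52,3,60],{"c":1,"cud":42,"zcc":61}]}
After op 10 (add /gnk/0/tsl 11): {"gnk":[{"evq":78,"tsl":11,"wzl":62},71,97,[52,3,60],{"c":1,"cud":42,"zcc":61}]}
After op 11 (replace /gnk/2 83): {"gnk":[{"evq":78,"tsl":11,"wzl":62},71,83,[52,3,60],{"c":1,"cud":42,"zcc":61}]}
After op 12 (replace /gnk/3/2 96): {"gnk":[{"evq":78,"tsl":11,"wzl":62},71,83,[52,3,96],{"c":1,"cud":42,"zcc":61}]}
After op 13 (replace /gnk 66): {"gnk":66}
After op 14 (replace /gnk 43): {"gnk":43}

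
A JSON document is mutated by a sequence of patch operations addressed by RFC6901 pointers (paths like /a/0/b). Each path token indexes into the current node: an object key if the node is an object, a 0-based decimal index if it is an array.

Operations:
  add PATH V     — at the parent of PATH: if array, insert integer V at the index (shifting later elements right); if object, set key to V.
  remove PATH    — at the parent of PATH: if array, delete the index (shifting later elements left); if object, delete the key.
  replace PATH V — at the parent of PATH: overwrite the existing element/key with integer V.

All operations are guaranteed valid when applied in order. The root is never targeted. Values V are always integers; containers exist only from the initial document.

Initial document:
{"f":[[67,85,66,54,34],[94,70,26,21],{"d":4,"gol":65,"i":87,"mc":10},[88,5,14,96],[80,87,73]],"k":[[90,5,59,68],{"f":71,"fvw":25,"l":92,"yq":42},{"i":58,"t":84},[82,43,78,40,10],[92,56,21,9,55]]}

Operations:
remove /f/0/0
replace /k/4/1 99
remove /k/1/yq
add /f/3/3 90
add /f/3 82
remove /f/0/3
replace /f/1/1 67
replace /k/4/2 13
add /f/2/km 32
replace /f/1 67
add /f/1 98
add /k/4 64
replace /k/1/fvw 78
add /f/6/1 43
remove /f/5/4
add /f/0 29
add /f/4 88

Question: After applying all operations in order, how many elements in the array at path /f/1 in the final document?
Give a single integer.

Answer: 3

Derivation:
After op 1 (remove /f/0/0): {"f":[[85,66,54,34],[94,70,26,21],{"d":4,"gol":65,"i":87,"mc":10},[88,5,14,96],[80,87,73]],"k":[[90,5,59,68],{"f":71,"fvw":25,"l":92,"yq":42},{"i":58,"t":84},[82,43,78,40,10],[92,56,21,9,55]]}
After op 2 (replace /k/4/1 99): {"f":[[85,66,54,34],[94,70,26,21],{"d":4,"gol":65,"i":87,"mc":10},[88,5,14,96],[80,87,73]],"k":[[90,5,59,68],{"f":71,"fvw":25,"l":92,"yq":42},{"i":58,"t":84},[82,43,78,40,10],[92,99,21,9,55]]}
After op 3 (remove /k/1/yq): {"f":[[85,66,54,34],[94,70,26,21],{"d":4,"gol":65,"i":87,"mc":10},[88,5,14,96],[80,87,73]],"k":[[90,5,59,68],{"f":71,"fvw":25,"l":92},{"i":58,"t":84},[82,43,78,40,10],[92,99,21,9,55]]}
After op 4 (add /f/3/3 90): {"f":[[85,66,54,34],[94,70,26,21],{"d":4,"gol":65,"i":87,"mc":10},[88,5,14,90,96],[80,87,73]],"k":[[90,5,59,68],{"f":71,"fvw":25,"l":92},{"i":58,"t":84},[82,43,78,40,10],[92,99,21,9,55]]}
After op 5 (add /f/3 82): {"f":[[85,66,54,34],[94,70,26,21],{"d":4,"gol":65,"i":87,"mc":10},82,[88,5,14,90,96],[80,87,73]],"k":[[90,5,59,68],{"f":71,"fvw":25,"l":92},{"i":58,"t":84},[82,43,78,40,10],[92,99,21,9,55]]}
After op 6 (remove /f/0/3): {"f":[[85,66,54],[94,70,26,21],{"d":4,"gol":65,"i":87,"mc":10},82,[88,5,14,90,96],[80,87,73]],"k":[[90,5,59,68],{"f":71,"fvw":25,"l":92},{"i":58,"t":84},[82,43,78,40,10],[92,99,21,9,55]]}
After op 7 (replace /f/1/1 67): {"f":[[85,66,54],[94,67,26,21],{"d":4,"gol":65,"i":87,"mc":10},82,[88,5,14,90,96],[80,87,73]],"k":[[90,5,59,68],{"f":71,"fvw":25,"l":92},{"i":58,"t":84},[82,43,78,40,10],[92,99,21,9,55]]}
After op 8 (replace /k/4/2 13): {"f":[[85,66,54],[94,67,26,21],{"d":4,"gol":65,"i":87,"mc":10},82,[88,5,14,90,96],[80,87,73]],"k":[[90,5,59,68],{"f":71,"fvw":25,"l":92},{"i":58,"t":84},[82,43,78,40,10],[92,99,13,9,55]]}
After op 9 (add /f/2/km 32): {"f":[[85,66,54],[94,67,26,21],{"d":4,"gol":65,"i":87,"km":32,"mc":10},82,[88,5,14,90,96],[80,87,73]],"k":[[90,5,59,68],{"f":71,"fvw":25,"l":92},{"i":58,"t":84},[82,43,78,40,10],[92,99,13,9,55]]}
After op 10 (replace /f/1 67): {"f":[[85,66,54],67,{"d":4,"gol":65,"i":87,"km":32,"mc":10},82,[88,5,14,90,96],[80,87,73]],"k":[[90,5,59,68],{"f":71,"fvw":25,"l":92},{"i":58,"t":84},[82,43,78,40,10],[92,99,13,9,55]]}
After op 11 (add /f/1 98): {"f":[[85,66,54],98,67,{"d":4,"gol":65,"i":87,"km":32,"mc":10},82,[88,5,14,90,96],[80,87,73]],"k":[[90,5,59,68],{"f":71,"fvw":25,"l":92},{"i":58,"t":84},[82,43,78,40,10],[92,99,13,9,55]]}
After op 12 (add /k/4 64): {"f":[[85,66,54],98,67,{"d":4,"gol":65,"i":87,"km":32,"mc":10},82,[88,5,14,90,96],[80,87,73]],"k":[[90,5,59,68],{"f":71,"fvw":25,"l":92},{"i":58,"t":84},[82,43,78,40,10],64,[92,99,13,9,55]]}
After op 13 (replace /k/1/fvw 78): {"f":[[85,66,54],98,67,{"d":4,"gol":65,"i":87,"km":32,"mc":10},82,[88,5,14,90,96],[80,87,73]],"k":[[90,5,59,68],{"f":71,"fvw":78,"l":92},{"i":58,"t":84},[82,43,78,40,10],64,[92,99,13,9,55]]}
After op 14 (add /f/6/1 43): {"f":[[85,66,54],98,67,{"d":4,"gol":65,"i":87,"km":32,"mc":10},82,[88,5,14,90,96],[80,43,87,73]],"k":[[90,5,59,68],{"f":71,"fvw":78,"l":92},{"i":58,"t":84},[82,43,78,40,10],64,[92,99,13,9,55]]}
After op 15 (remove /f/5/4): {"f":[[85,66,54],98,67,{"d":4,"gol":65,"i":87,"km":32,"mc":10},82,[88,5,14,90],[80,43,87,73]],"k":[[90,5,59,68],{"f":71,"fvw":78,"l":92},{"i":58,"t":84},[82,43,78,40,10],64,[92,99,13,9,55]]}
After op 16 (add /f/0 29): {"f":[29,[85,66,54],98,67,{"d":4,"gol":65,"i":87,"km":32,"mc":10},82,[88,5,14,90],[80,43,87,73]],"k":[[90,5,59,68],{"f":71,"fvw":78,"l":92},{"i":58,"t":84},[82,43,78,40,10],64,[92,99,13,9,55]]}
After op 17 (add /f/4 88): {"f":[29,[85,66,54],98,67,88,{"d":4,"gol":65,"i":87,"km":32,"mc":10},82,[88,5,14,90],[80,43,87,73]],"k":[[90,5,59,68],{"f":71,"fvw":78,"l":92},{"i":58,"t":84},[82,43,78,40,10],64,[92,99,13,9,55]]}
Size at path /f/1: 3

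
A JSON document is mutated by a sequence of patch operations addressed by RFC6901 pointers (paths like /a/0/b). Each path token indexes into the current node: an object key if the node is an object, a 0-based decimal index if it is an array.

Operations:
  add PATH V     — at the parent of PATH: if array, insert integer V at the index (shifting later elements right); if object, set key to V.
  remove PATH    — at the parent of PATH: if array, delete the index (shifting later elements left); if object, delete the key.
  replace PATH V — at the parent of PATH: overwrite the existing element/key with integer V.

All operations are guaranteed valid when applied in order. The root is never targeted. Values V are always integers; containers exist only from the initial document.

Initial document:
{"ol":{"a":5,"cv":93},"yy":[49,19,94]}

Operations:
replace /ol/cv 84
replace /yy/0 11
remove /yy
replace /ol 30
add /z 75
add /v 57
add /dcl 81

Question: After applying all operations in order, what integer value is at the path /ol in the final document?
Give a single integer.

Answer: 30

Derivation:
After op 1 (replace /ol/cv 84): {"ol":{"a":5,"cv":84},"yy":[49,19,94]}
After op 2 (replace /yy/0 11): {"ol":{"a":5,"cv":84},"yy":[11,19,94]}
After op 3 (remove /yy): {"ol":{"a":5,"cv":84}}
After op 4 (replace /ol 30): {"ol":30}
After op 5 (add /z 75): {"ol":30,"z":75}
After op 6 (add /v 57): {"ol":30,"v":57,"z":75}
After op 7 (add /dcl 81): {"dcl":81,"ol":30,"v":57,"z":75}
Value at /ol: 30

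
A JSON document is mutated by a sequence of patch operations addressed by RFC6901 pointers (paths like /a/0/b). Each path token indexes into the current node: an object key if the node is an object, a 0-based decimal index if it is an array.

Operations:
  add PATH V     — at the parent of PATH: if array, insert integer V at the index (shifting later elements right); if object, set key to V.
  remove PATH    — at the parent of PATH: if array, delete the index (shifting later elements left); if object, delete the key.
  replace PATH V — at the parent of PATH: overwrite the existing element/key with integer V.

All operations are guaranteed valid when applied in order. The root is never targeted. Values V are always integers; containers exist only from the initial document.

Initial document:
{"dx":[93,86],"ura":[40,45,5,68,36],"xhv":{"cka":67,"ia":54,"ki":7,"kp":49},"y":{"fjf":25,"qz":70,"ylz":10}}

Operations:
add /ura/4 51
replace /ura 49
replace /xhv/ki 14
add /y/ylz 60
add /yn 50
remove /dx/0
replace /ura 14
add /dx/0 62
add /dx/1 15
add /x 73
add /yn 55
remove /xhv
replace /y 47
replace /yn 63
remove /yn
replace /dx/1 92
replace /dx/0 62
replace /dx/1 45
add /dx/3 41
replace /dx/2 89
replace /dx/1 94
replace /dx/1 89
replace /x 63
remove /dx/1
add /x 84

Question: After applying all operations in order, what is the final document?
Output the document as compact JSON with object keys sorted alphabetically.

After op 1 (add /ura/4 51): {"dx":[93,86],"ura":[40,45,5,68,51,36],"xhv":{"cka":67,"ia":54,"ki":7,"kp":49},"y":{"fjf":25,"qz":70,"ylz":10}}
After op 2 (replace /ura 49): {"dx":[93,86],"ura":49,"xhv":{"cka":67,"ia":54,"ki":7,"kp":49},"y":{"fjf":25,"qz":70,"ylz":10}}
After op 3 (replace /xhv/ki 14): {"dx":[93,86],"ura":49,"xhv":{"cka":67,"ia":54,"ki":14,"kp":49},"y":{"fjf":25,"qz":70,"ylz":10}}
After op 4 (add /y/ylz 60): {"dx":[93,86],"ura":49,"xhv":{"cka":67,"ia":54,"ki":14,"kp":49},"y":{"fjf":25,"qz":70,"ylz":60}}
After op 5 (add /yn 50): {"dx":[93,86],"ura":49,"xhv":{"cka":67,"ia":54,"ki":14,"kp":49},"y":{"fjf":25,"qz":70,"ylz":60},"yn":50}
After op 6 (remove /dx/0): {"dx":[86],"ura":49,"xhv":{"cka":67,"ia":54,"ki":14,"kp":49},"y":{"fjf":25,"qz":70,"ylz":60},"yn":50}
After op 7 (replace /ura 14): {"dx":[86],"ura":14,"xhv":{"cka":67,"ia":54,"ki":14,"kp":49},"y":{"fjf":25,"qz":70,"ylz":60},"yn":50}
After op 8 (add /dx/0 62): {"dx":[62,86],"ura":14,"xhv":{"cka":67,"ia":54,"ki":14,"kp":49},"y":{"fjf":25,"qz":70,"ylz":60},"yn":50}
After op 9 (add /dx/1 15): {"dx":[62,15,86],"ura":14,"xhv":{"cka":67,"ia":54,"ki":14,"kp":49},"y":{"fjf":25,"qz":70,"ylz":60},"yn":50}
After op 10 (add /x 73): {"dx":[62,15,86],"ura":14,"x":73,"xhv":{"cka":67,"ia":54,"ki":14,"kp":49},"y":{"fjf":25,"qz":70,"ylz":60},"yn":50}
After op 11 (add /yn 55): {"dx":[62,15,86],"ura":14,"x":73,"xhv":{"cka":67,"ia":54,"ki":14,"kp":49},"y":{"fjf":25,"qz":70,"ylz":60},"yn":55}
After op 12 (remove /xhv): {"dx":[62,15,86],"ura":14,"x":73,"y":{"fjf":25,"qz":70,"ylz":60},"yn":55}
After op 13 (replace /y 47): {"dx":[62,15,86],"ura":14,"x":73,"y":47,"yn":55}
After op 14 (replace /yn 63): {"dx":[62,15,86],"ura":14,"x":73,"y":47,"yn":63}
After op 15 (remove /yn): {"dx":[62,15,86],"ura":14,"x":73,"y":47}
After op 16 (replace /dx/1 92): {"dx":[62,92,86],"ura":14,"x":73,"y":47}
After op 17 (replace /dx/0 62): {"dx":[62,92,86],"ura":14,"x":73,"y":47}
After op 18 (replace /dx/1 45): {"dx":[62,45,86],"ura":14,"x":73,"y":47}
After op 19 (add /dx/3 41): {"dx":[62,45,86,41],"ura":14,"x":73,"y":47}
After op 20 (replace /dx/2 89): {"dx":[62,45,89,41],"ura":14,"x":73,"y":47}
After op 21 (replace /dx/1 94): {"dx":[62,94,89,41],"ura":14,"x":73,"y":47}
After op 22 (replace /dx/1 89): {"dx":[62,89,89,41],"ura":14,"x":73,"y":47}
After op 23 (replace /x 63): {"dx":[62,89,89,41],"ura":14,"x":63,"y":47}
After op 24 (remove /dx/1): {"dx":[62,89,41],"ura":14,"x":63,"y":47}
After op 25 (add /x 84): {"dx":[62,89,41],"ura":14,"x":84,"y":47}

Answer: {"dx":[62,89,41],"ura":14,"x":84,"y":47}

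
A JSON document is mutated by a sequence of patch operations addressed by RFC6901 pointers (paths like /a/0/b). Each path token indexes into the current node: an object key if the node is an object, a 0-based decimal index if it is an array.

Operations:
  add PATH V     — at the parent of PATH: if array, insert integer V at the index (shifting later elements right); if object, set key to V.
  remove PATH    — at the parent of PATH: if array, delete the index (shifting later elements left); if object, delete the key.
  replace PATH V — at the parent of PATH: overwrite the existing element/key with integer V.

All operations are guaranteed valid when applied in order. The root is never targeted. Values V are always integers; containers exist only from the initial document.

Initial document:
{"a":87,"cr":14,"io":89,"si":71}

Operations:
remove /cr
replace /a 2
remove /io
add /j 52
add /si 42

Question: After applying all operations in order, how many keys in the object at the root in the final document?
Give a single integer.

Answer: 3

Derivation:
After op 1 (remove /cr): {"a":87,"io":89,"si":71}
After op 2 (replace /a 2): {"a":2,"io":89,"si":71}
After op 3 (remove /io): {"a":2,"si":71}
After op 4 (add /j 52): {"a":2,"j":52,"si":71}
After op 5 (add /si 42): {"a":2,"j":52,"si":42}
Size at the root: 3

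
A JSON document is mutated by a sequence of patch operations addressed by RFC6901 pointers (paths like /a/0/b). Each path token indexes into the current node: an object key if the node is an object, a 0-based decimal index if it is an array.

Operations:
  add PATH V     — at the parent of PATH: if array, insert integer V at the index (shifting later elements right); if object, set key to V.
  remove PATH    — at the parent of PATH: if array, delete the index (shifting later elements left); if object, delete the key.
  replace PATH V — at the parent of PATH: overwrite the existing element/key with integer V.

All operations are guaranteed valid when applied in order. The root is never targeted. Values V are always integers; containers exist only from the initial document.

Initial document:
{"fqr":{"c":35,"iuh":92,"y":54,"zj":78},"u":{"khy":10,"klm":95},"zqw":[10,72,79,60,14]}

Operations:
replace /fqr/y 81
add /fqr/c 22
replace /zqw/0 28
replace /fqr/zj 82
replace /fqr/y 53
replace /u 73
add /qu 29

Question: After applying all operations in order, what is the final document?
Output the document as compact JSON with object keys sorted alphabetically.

Answer: {"fqr":{"c":22,"iuh":92,"y":53,"zj":82},"qu":29,"u":73,"zqw":[28,72,79,60,14]}

Derivation:
After op 1 (replace /fqr/y 81): {"fqr":{"c":35,"iuh":92,"y":81,"zj":78},"u":{"khy":10,"klm":95},"zqw":[10,72,79,60,14]}
After op 2 (add /fqr/c 22): {"fqr":{"c":22,"iuh":92,"y":81,"zj":78},"u":{"khy":10,"klm":95},"zqw":[10,72,79,60,14]}
After op 3 (replace /zqw/0 28): {"fqr":{"c":22,"iuh":92,"y":81,"zj":78},"u":{"khy":10,"klm":95},"zqw":[28,72,79,60,14]}
After op 4 (replace /fqr/zj 82): {"fqr":{"c":22,"iuh":92,"y":81,"zj":82},"u":{"khy":10,"klm":95},"zqw":[28,72,79,60,14]}
After op 5 (replace /fqr/y 53): {"fqr":{"c":22,"iuh":92,"y":53,"zj":82},"u":{"khy":10,"klm":95},"zqw":[28,72,79,60,14]}
After op 6 (replace /u 73): {"fqr":{"c":22,"iuh":92,"y":53,"zj":82},"u":73,"zqw":[28,72,79,60,14]}
After op 7 (add /qu 29): {"fqr":{"c":22,"iuh":92,"y":53,"zj":82},"qu":29,"u":73,"zqw":[28,72,79,60,14]}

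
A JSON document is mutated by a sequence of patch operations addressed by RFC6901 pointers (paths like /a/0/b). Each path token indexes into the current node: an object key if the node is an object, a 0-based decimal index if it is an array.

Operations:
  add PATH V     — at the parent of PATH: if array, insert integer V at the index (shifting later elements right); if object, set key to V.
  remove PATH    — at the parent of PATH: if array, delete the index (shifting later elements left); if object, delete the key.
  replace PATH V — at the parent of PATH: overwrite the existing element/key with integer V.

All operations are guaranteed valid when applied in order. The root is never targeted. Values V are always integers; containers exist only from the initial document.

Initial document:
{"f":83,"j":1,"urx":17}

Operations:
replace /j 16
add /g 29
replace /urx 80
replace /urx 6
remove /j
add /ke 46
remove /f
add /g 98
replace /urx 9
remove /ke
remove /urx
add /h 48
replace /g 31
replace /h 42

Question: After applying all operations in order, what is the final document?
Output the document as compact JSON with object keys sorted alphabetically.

Answer: {"g":31,"h":42}

Derivation:
After op 1 (replace /j 16): {"f":83,"j":16,"urx":17}
After op 2 (add /g 29): {"f":83,"g":29,"j":16,"urx":17}
After op 3 (replace /urx 80): {"f":83,"g":29,"j":16,"urx":80}
After op 4 (replace /urx 6): {"f":83,"g":29,"j":16,"urx":6}
After op 5 (remove /j): {"f":83,"g":29,"urx":6}
After op 6 (add /ke 46): {"f":83,"g":29,"ke":46,"urx":6}
After op 7 (remove /f): {"g":29,"ke":46,"urx":6}
After op 8 (add /g 98): {"g":98,"ke":46,"urx":6}
After op 9 (replace /urx 9): {"g":98,"ke":46,"urx":9}
After op 10 (remove /ke): {"g":98,"urx":9}
After op 11 (remove /urx): {"g":98}
After op 12 (add /h 48): {"g":98,"h":48}
After op 13 (replace /g 31): {"g":31,"h":48}
After op 14 (replace /h 42): {"g":31,"h":42}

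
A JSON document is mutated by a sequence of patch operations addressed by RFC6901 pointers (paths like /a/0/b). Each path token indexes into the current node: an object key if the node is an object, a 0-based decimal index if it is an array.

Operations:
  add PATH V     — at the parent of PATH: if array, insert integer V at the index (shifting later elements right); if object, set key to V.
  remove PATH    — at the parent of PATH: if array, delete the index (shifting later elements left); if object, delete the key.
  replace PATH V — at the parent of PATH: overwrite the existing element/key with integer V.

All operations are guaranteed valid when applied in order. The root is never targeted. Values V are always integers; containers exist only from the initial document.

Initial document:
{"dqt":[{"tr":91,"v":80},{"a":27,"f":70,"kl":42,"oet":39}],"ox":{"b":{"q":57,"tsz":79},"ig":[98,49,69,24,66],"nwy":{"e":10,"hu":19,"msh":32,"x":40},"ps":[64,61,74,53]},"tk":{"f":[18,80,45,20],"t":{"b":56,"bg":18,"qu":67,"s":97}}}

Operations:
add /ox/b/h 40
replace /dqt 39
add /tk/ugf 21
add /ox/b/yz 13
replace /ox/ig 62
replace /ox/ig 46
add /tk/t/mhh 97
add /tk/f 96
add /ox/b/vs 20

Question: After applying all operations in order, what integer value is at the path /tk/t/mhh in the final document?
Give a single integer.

After op 1 (add /ox/b/h 40): {"dqt":[{"tr":91,"v":80},{"a":27,"f":70,"kl":42,"oet":39}],"ox":{"b":{"h":40,"q":57,"tsz":79},"ig":[98,49,69,24,66],"nwy":{"e":10,"hu":19,"msh":32,"x":40},"ps":[64,61,74,53]},"tk":{"f":[18,80,45,20],"t":{"b":56,"bg":18,"qu":67,"s":97}}}
After op 2 (replace /dqt 39): {"dqt":39,"ox":{"b":{"h":40,"q":57,"tsz":79},"ig":[98,49,69,24,66],"nwy":{"e":10,"hu":19,"msh":32,"x":40},"ps":[64,61,74,53]},"tk":{"f":[18,80,45,20],"t":{"b":56,"bg":18,"qu":67,"s":97}}}
After op 3 (add /tk/ugf 21): {"dqt":39,"ox":{"b":{"h":40,"q":57,"tsz":79},"ig":[98,49,69,24,66],"nwy":{"e":10,"hu":19,"msh":32,"x":40},"ps":[64,61,74,53]},"tk":{"f":[18,80,45,20],"t":{"b":56,"bg":18,"qu":67,"s":97},"ugf":21}}
After op 4 (add /ox/b/yz 13): {"dqt":39,"ox":{"b":{"h":40,"q":57,"tsz":79,"yz":13},"ig":[98,49,69,24,66],"nwy":{"e":10,"hu":19,"msh":32,"x":40},"ps":[64,61,74,53]},"tk":{"f":[18,80,45,20],"t":{"b":56,"bg":18,"qu":67,"s":97},"ugf":21}}
After op 5 (replace /ox/ig 62): {"dqt":39,"ox":{"b":{"h":40,"q":57,"tsz":79,"yz":13},"ig":62,"nwy":{"e":10,"hu":19,"msh":32,"x":40},"ps":[64,61,74,53]},"tk":{"f":[18,80,45,20],"t":{"b":56,"bg":18,"qu":67,"s":97},"ugf":21}}
After op 6 (replace /ox/ig 46): {"dqt":39,"ox":{"b":{"h":40,"q":57,"tsz":79,"yz":13},"ig":46,"nwy":{"e":10,"hu":19,"msh":32,"x":40},"ps":[64,61,74,53]},"tk":{"f":[18,80,45,20],"t":{"b":56,"bg":18,"qu":67,"s":97},"ugf":21}}
After op 7 (add /tk/t/mhh 97): {"dqt":39,"ox":{"b":{"h":40,"q":57,"tsz":79,"yz":13},"ig":46,"nwy":{"e":10,"hu":19,"msh":32,"x":40},"ps":[64,61,74,53]},"tk":{"f":[18,80,45,20],"t":{"b":56,"bg":18,"mhh":97,"qu":67,"s":97},"ugf":21}}
After op 8 (add /tk/f 96): {"dqt":39,"ox":{"b":{"h":40,"q":57,"tsz":79,"yz":13},"ig":46,"nwy":{"e":10,"hu":19,"msh":32,"x":40},"ps":[64,61,74,53]},"tk":{"f":96,"t":{"b":56,"bg":18,"mhh":97,"qu":67,"s":97},"ugf":21}}
After op 9 (add /ox/b/vs 20): {"dqt":39,"ox":{"b":{"h":40,"q":57,"tsz":79,"vs":20,"yz":13},"ig":46,"nwy":{"e":10,"hu":19,"msh":32,"x":40},"ps":[64,61,74,53]},"tk":{"f":96,"t":{"b":56,"bg":18,"mhh":97,"qu":67,"s":97},"ugf":21}}
Value at /tk/t/mhh: 97

Answer: 97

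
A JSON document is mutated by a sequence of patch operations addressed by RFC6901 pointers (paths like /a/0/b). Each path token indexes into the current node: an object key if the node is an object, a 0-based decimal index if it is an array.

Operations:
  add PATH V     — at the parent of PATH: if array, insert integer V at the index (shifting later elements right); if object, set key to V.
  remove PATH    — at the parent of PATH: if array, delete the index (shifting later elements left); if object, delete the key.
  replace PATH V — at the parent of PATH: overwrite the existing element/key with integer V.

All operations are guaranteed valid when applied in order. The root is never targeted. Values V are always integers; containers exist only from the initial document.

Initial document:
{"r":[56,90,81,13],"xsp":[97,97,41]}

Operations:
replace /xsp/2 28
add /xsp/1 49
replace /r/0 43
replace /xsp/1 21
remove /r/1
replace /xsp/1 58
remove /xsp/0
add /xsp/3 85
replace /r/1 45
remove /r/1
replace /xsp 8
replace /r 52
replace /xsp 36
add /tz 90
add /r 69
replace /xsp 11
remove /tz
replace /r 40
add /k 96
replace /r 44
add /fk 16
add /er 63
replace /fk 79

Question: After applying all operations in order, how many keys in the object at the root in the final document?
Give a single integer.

Answer: 5

Derivation:
After op 1 (replace /xsp/2 28): {"r":[56,90,81,13],"xsp":[97,97,28]}
After op 2 (add /xsp/1 49): {"r":[56,90,81,13],"xsp":[97,49,97,28]}
After op 3 (replace /r/0 43): {"r":[43,90,81,13],"xsp":[97,49,97,28]}
After op 4 (replace /xsp/1 21): {"r":[43,90,81,13],"xsp":[97,21,97,28]}
After op 5 (remove /r/1): {"r":[43,81,13],"xsp":[97,21,97,28]}
After op 6 (replace /xsp/1 58): {"r":[43,81,13],"xsp":[97,58,97,28]}
After op 7 (remove /xsp/0): {"r":[43,81,13],"xsp":[58,97,28]}
After op 8 (add /xsp/3 85): {"r":[43,81,13],"xsp":[58,97,28,85]}
After op 9 (replace /r/1 45): {"r":[43,45,13],"xsp":[58,97,28,85]}
After op 10 (remove /r/1): {"r":[43,13],"xsp":[58,97,28,85]}
After op 11 (replace /xsp 8): {"r":[43,13],"xsp":8}
After op 12 (replace /r 52): {"r":52,"xsp":8}
After op 13 (replace /xsp 36): {"r":52,"xsp":36}
After op 14 (add /tz 90): {"r":52,"tz":90,"xsp":36}
After op 15 (add /r 69): {"r":69,"tz":90,"xsp":36}
After op 16 (replace /xsp 11): {"r":69,"tz":90,"xsp":11}
After op 17 (remove /tz): {"r":69,"xsp":11}
After op 18 (replace /r 40): {"r":40,"xsp":11}
After op 19 (add /k 96): {"k":96,"r":40,"xsp":11}
After op 20 (replace /r 44): {"k":96,"r":44,"xsp":11}
After op 21 (add /fk 16): {"fk":16,"k":96,"r":44,"xsp":11}
After op 22 (add /er 63): {"er":63,"fk":16,"k":96,"r":44,"xsp":11}
After op 23 (replace /fk 79): {"er":63,"fk":79,"k":96,"r":44,"xsp":11}
Size at the root: 5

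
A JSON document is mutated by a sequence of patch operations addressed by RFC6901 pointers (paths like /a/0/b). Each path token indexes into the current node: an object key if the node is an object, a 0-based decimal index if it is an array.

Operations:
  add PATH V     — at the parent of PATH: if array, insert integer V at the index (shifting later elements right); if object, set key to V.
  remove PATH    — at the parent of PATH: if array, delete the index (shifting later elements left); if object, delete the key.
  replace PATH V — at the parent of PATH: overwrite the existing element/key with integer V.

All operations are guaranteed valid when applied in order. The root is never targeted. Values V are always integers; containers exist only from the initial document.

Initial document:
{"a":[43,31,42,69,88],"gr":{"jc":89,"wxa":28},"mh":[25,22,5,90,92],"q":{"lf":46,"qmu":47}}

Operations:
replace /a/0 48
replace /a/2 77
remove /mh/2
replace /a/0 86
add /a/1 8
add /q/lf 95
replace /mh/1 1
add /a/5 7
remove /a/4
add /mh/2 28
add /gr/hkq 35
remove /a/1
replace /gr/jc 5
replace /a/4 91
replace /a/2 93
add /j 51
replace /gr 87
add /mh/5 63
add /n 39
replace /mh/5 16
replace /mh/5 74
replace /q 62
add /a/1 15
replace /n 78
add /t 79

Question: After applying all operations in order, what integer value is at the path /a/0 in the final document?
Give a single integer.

Answer: 86

Derivation:
After op 1 (replace /a/0 48): {"a":[48,31,42,69,88],"gr":{"jc":89,"wxa":28},"mh":[25,22,5,90,92],"q":{"lf":46,"qmu":47}}
After op 2 (replace /a/2 77): {"a":[48,31,77,69,88],"gr":{"jc":89,"wxa":28},"mh":[25,22,5,90,92],"q":{"lf":46,"qmu":47}}
After op 3 (remove /mh/2): {"a":[48,31,77,69,88],"gr":{"jc":89,"wxa":28},"mh":[25,22,90,92],"q":{"lf":46,"qmu":47}}
After op 4 (replace /a/0 86): {"a":[86,31,77,69,88],"gr":{"jc":89,"wxa":28},"mh":[25,22,90,92],"q":{"lf":46,"qmu":47}}
After op 5 (add /a/1 8): {"a":[86,8,31,77,69,88],"gr":{"jc":89,"wxa":28},"mh":[25,22,90,92],"q":{"lf":46,"qmu":47}}
After op 6 (add /q/lf 95): {"a":[86,8,31,77,69,88],"gr":{"jc":89,"wxa":28},"mh":[25,22,90,92],"q":{"lf":95,"qmu":47}}
After op 7 (replace /mh/1 1): {"a":[86,8,31,77,69,88],"gr":{"jc":89,"wxa":28},"mh":[25,1,90,92],"q":{"lf":95,"qmu":47}}
After op 8 (add /a/5 7): {"a":[86,8,31,77,69,7,88],"gr":{"jc":89,"wxa":28},"mh":[25,1,90,92],"q":{"lf":95,"qmu":47}}
After op 9 (remove /a/4): {"a":[86,8,31,77,7,88],"gr":{"jc":89,"wxa":28},"mh":[25,1,90,92],"q":{"lf":95,"qmu":47}}
After op 10 (add /mh/2 28): {"a":[86,8,31,77,7,88],"gr":{"jc":89,"wxa":28},"mh":[25,1,28,90,92],"q":{"lf":95,"qmu":47}}
After op 11 (add /gr/hkq 35): {"a":[86,8,31,77,7,88],"gr":{"hkq":35,"jc":89,"wxa":28},"mh":[25,1,28,90,92],"q":{"lf":95,"qmu":47}}
After op 12 (remove /a/1): {"a":[86,31,77,7,88],"gr":{"hkq":35,"jc":89,"wxa":28},"mh":[25,1,28,90,92],"q":{"lf":95,"qmu":47}}
After op 13 (replace /gr/jc 5): {"a":[86,31,77,7,88],"gr":{"hkq":35,"jc":5,"wxa":28},"mh":[25,1,28,90,92],"q":{"lf":95,"qmu":47}}
After op 14 (replace /a/4 91): {"a":[86,31,77,7,91],"gr":{"hkq":35,"jc":5,"wxa":28},"mh":[25,1,28,90,92],"q":{"lf":95,"qmu":47}}
After op 15 (replace /a/2 93): {"a":[86,31,93,7,91],"gr":{"hkq":35,"jc":5,"wxa":28},"mh":[25,1,28,90,92],"q":{"lf":95,"qmu":47}}
After op 16 (add /j 51): {"a":[86,31,93,7,91],"gr":{"hkq":35,"jc":5,"wxa":28},"j":51,"mh":[25,1,28,90,92],"q":{"lf":95,"qmu":47}}
After op 17 (replace /gr 87): {"a":[86,31,93,7,91],"gr":87,"j":51,"mh":[25,1,28,90,92],"q":{"lf":95,"qmu":47}}
After op 18 (add /mh/5 63): {"a":[86,31,93,7,91],"gr":87,"j":51,"mh":[25,1,28,90,92,63],"q":{"lf":95,"qmu":47}}
After op 19 (add /n 39): {"a":[86,31,93,7,91],"gr":87,"j":51,"mh":[25,1,28,90,92,63],"n":39,"q":{"lf":95,"qmu":47}}
After op 20 (replace /mh/5 16): {"a":[86,31,93,7,91],"gr":87,"j":51,"mh":[25,1,28,90,92,16],"n":39,"q":{"lf":95,"qmu":47}}
After op 21 (replace /mh/5 74): {"a":[86,31,93,7,91],"gr":87,"j":51,"mh":[25,1,28,90,92,74],"n":39,"q":{"lf":95,"qmu":47}}
After op 22 (replace /q 62): {"a":[86,31,93,7,91],"gr":87,"j":51,"mh":[25,1,28,90,92,74],"n":39,"q":62}
After op 23 (add /a/1 15): {"a":[86,15,31,93,7,91],"gr":87,"j":51,"mh":[25,1,28,90,92,74],"n":39,"q":62}
After op 24 (replace /n 78): {"a":[86,15,31,93,7,91],"gr":87,"j":51,"mh":[25,1,28,90,92,74],"n":78,"q":62}
After op 25 (add /t 79): {"a":[86,15,31,93,7,91],"gr":87,"j":51,"mh":[25,1,28,90,92,74],"n":78,"q":62,"t":79}
Value at /a/0: 86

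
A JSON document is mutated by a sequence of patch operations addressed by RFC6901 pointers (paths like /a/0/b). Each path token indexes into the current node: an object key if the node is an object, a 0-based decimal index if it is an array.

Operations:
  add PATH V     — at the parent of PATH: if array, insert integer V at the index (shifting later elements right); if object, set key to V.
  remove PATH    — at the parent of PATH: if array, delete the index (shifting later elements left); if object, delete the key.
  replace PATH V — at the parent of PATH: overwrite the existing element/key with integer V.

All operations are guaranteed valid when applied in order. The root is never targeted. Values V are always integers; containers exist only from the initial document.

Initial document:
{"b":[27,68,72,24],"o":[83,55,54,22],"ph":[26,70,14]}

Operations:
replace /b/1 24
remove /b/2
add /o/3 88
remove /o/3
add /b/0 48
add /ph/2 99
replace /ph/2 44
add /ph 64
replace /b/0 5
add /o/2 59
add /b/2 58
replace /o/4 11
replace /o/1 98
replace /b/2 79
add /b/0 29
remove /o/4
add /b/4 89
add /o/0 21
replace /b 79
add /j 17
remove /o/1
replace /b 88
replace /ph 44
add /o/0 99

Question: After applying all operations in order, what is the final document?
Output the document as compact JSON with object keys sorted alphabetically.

Answer: {"b":88,"j":17,"o":[99,21,98,59,54],"ph":44}

Derivation:
After op 1 (replace /b/1 24): {"b":[27,24,72,24],"o":[83,55,54,22],"ph":[26,70,14]}
After op 2 (remove /b/2): {"b":[27,24,24],"o":[83,55,54,22],"ph":[26,70,14]}
After op 3 (add /o/3 88): {"b":[27,24,24],"o":[83,55,54,88,22],"ph":[26,70,14]}
After op 4 (remove /o/3): {"b":[27,24,24],"o":[83,55,54,22],"ph":[26,70,14]}
After op 5 (add /b/0 48): {"b":[48,27,24,24],"o":[83,55,54,22],"ph":[26,70,14]}
After op 6 (add /ph/2 99): {"b":[48,27,24,24],"o":[83,55,54,22],"ph":[26,70,99,14]}
After op 7 (replace /ph/2 44): {"b":[48,27,24,24],"o":[83,55,54,22],"ph":[26,70,44,14]}
After op 8 (add /ph 64): {"b":[48,27,24,24],"o":[83,55,54,22],"ph":64}
After op 9 (replace /b/0 5): {"b":[5,27,24,24],"o":[83,55,54,22],"ph":64}
After op 10 (add /o/2 59): {"b":[5,27,24,24],"o":[83,55,59,54,22],"ph":64}
After op 11 (add /b/2 58): {"b":[5,27,58,24,24],"o":[83,55,59,54,22],"ph":64}
After op 12 (replace /o/4 11): {"b":[5,27,58,24,24],"o":[83,55,59,54,11],"ph":64}
After op 13 (replace /o/1 98): {"b":[5,27,58,24,24],"o":[83,98,59,54,11],"ph":64}
After op 14 (replace /b/2 79): {"b":[5,27,79,24,24],"o":[83,98,59,54,11],"ph":64}
After op 15 (add /b/0 29): {"b":[29,5,27,79,24,24],"o":[83,98,59,54,11],"ph":64}
After op 16 (remove /o/4): {"b":[29,5,27,79,24,24],"o":[83,98,59,54],"ph":64}
After op 17 (add /b/4 89): {"b":[29,5,27,79,89,24,24],"o":[83,98,59,54],"ph":64}
After op 18 (add /o/0 21): {"b":[29,5,27,79,89,24,24],"o":[21,83,98,59,54],"ph":64}
After op 19 (replace /b 79): {"b":79,"o":[21,83,98,59,54],"ph":64}
After op 20 (add /j 17): {"b":79,"j":17,"o":[21,83,98,59,54],"ph":64}
After op 21 (remove /o/1): {"b":79,"j":17,"o":[21,98,59,54],"ph":64}
After op 22 (replace /b 88): {"b":88,"j":17,"o":[21,98,59,54],"ph":64}
After op 23 (replace /ph 44): {"b":88,"j":17,"o":[21,98,59,54],"ph":44}
After op 24 (add /o/0 99): {"b":88,"j":17,"o":[99,21,98,59,54],"ph":44}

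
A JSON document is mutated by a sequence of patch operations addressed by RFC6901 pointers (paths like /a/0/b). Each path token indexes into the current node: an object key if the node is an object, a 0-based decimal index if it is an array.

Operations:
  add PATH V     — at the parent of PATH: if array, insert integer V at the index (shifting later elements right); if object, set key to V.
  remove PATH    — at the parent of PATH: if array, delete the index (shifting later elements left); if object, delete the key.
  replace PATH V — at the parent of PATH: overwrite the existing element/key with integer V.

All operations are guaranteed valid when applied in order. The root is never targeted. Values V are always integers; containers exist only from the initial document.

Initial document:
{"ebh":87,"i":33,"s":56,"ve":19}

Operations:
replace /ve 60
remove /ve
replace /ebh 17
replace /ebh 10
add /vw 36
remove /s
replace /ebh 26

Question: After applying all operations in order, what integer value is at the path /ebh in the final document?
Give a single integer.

Answer: 26

Derivation:
After op 1 (replace /ve 60): {"ebh":87,"i":33,"s":56,"ve":60}
After op 2 (remove /ve): {"ebh":87,"i":33,"s":56}
After op 3 (replace /ebh 17): {"ebh":17,"i":33,"s":56}
After op 4 (replace /ebh 10): {"ebh":10,"i":33,"s":56}
After op 5 (add /vw 36): {"ebh":10,"i":33,"s":56,"vw":36}
After op 6 (remove /s): {"ebh":10,"i":33,"vw":36}
After op 7 (replace /ebh 26): {"ebh":26,"i":33,"vw":36}
Value at /ebh: 26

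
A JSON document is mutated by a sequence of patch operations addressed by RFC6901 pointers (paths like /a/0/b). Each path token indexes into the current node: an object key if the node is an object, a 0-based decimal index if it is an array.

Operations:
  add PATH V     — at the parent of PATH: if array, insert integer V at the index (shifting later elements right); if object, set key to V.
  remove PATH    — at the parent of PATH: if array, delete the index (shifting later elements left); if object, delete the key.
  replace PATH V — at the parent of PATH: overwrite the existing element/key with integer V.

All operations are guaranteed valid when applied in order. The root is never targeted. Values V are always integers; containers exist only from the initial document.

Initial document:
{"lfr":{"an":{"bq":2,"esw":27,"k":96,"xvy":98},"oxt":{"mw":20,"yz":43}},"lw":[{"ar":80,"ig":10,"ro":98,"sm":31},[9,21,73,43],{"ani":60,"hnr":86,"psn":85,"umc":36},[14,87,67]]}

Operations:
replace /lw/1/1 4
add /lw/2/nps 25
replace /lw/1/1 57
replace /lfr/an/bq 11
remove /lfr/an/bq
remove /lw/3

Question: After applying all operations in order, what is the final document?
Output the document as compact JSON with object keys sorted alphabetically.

Answer: {"lfr":{"an":{"esw":27,"k":96,"xvy":98},"oxt":{"mw":20,"yz":43}},"lw":[{"ar":80,"ig":10,"ro":98,"sm":31},[9,57,73,43],{"ani":60,"hnr":86,"nps":25,"psn":85,"umc":36}]}

Derivation:
After op 1 (replace /lw/1/1 4): {"lfr":{"an":{"bq":2,"esw":27,"k":96,"xvy":98},"oxt":{"mw":20,"yz":43}},"lw":[{"ar":80,"ig":10,"ro":98,"sm":31},[9,4,73,43],{"ani":60,"hnr":86,"psn":85,"umc":36},[14,87,67]]}
After op 2 (add /lw/2/nps 25): {"lfr":{"an":{"bq":2,"esw":27,"k":96,"xvy":98},"oxt":{"mw":20,"yz":43}},"lw":[{"ar":80,"ig":10,"ro":98,"sm":31},[9,4,73,43],{"ani":60,"hnr":86,"nps":25,"psn":85,"umc":36},[14,87,67]]}
After op 3 (replace /lw/1/1 57): {"lfr":{"an":{"bq":2,"esw":27,"k":96,"xvy":98},"oxt":{"mw":20,"yz":43}},"lw":[{"ar":80,"ig":10,"ro":98,"sm":31},[9,57,73,43],{"ani":60,"hnr":86,"nps":25,"psn":85,"umc":36},[14,87,67]]}
After op 4 (replace /lfr/an/bq 11): {"lfr":{"an":{"bq":11,"esw":27,"k":96,"xvy":98},"oxt":{"mw":20,"yz":43}},"lw":[{"ar":80,"ig":10,"ro":98,"sm":31},[9,57,73,43],{"ani":60,"hnr":86,"nps":25,"psn":85,"umc":36},[14,87,67]]}
After op 5 (remove /lfr/an/bq): {"lfr":{"an":{"esw":27,"k":96,"xvy":98},"oxt":{"mw":20,"yz":43}},"lw":[{"ar":80,"ig":10,"ro":98,"sm":31},[9,57,73,43],{"ani":60,"hnr":86,"nps":25,"psn":85,"umc":36},[14,87,67]]}
After op 6 (remove /lw/3): {"lfr":{"an":{"esw":27,"k":96,"xvy":98},"oxt":{"mw":20,"yz":43}},"lw":[{"ar":80,"ig":10,"ro":98,"sm":31},[9,57,73,43],{"ani":60,"hnr":86,"nps":25,"psn":85,"umc":36}]}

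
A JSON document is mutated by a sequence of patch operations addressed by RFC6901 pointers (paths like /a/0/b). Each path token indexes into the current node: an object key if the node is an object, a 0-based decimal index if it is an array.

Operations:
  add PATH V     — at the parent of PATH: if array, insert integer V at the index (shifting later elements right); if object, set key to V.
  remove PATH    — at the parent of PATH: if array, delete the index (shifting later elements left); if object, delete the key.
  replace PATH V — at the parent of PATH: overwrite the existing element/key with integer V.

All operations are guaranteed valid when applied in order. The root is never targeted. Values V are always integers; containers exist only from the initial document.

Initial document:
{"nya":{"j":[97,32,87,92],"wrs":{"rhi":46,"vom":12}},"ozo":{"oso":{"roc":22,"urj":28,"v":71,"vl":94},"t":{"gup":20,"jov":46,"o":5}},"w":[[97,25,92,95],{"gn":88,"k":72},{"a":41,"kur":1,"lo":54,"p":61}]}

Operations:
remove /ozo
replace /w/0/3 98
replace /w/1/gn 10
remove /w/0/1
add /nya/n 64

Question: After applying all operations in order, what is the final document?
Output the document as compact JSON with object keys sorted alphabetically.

After op 1 (remove /ozo): {"nya":{"j":[97,32,87,92],"wrs":{"rhi":46,"vom":12}},"w":[[97,25,92,95],{"gn":88,"k":72},{"a":41,"kur":1,"lo":54,"p":61}]}
After op 2 (replace /w/0/3 98): {"nya":{"j":[97,32,87,92],"wrs":{"rhi":46,"vom":12}},"w":[[97,25,92,98],{"gn":88,"k":72},{"a":41,"kur":1,"lo":54,"p":61}]}
After op 3 (replace /w/1/gn 10): {"nya":{"j":[97,32,87,92],"wrs":{"rhi":46,"vom":12}},"w":[[97,25,92,98],{"gn":10,"k":72},{"a":41,"kur":1,"lo":54,"p":61}]}
After op 4 (remove /w/0/1): {"nya":{"j":[97,32,87,92],"wrs":{"rhi":46,"vom":12}},"w":[[97,92,98],{"gn":10,"k":72},{"a":41,"kur":1,"lo":54,"p":61}]}
After op 5 (add /nya/n 64): {"nya":{"j":[97,32,87,92],"n":64,"wrs":{"rhi":46,"vom":12}},"w":[[97,92,98],{"gn":10,"k":72},{"a":41,"kur":1,"lo":54,"p":61}]}

Answer: {"nya":{"j":[97,32,87,92],"n":64,"wrs":{"rhi":46,"vom":12}},"w":[[97,92,98],{"gn":10,"k":72},{"a":41,"kur":1,"lo":54,"p":61}]}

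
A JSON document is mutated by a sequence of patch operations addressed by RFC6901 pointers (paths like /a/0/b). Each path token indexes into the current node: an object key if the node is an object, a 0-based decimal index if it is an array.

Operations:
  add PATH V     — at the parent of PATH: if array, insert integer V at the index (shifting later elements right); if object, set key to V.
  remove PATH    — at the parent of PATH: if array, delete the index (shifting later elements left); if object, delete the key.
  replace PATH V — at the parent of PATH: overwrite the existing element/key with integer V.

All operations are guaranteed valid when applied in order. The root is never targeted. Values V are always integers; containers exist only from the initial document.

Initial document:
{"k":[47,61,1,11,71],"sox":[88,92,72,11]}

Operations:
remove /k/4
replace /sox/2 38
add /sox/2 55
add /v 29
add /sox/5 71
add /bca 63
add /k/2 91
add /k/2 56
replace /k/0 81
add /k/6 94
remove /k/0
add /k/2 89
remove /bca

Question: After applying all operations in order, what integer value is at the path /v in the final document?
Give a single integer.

Answer: 29

Derivation:
After op 1 (remove /k/4): {"k":[47,61,1,11],"sox":[88,92,72,11]}
After op 2 (replace /sox/2 38): {"k":[47,61,1,11],"sox":[88,92,38,11]}
After op 3 (add /sox/2 55): {"k":[47,61,1,11],"sox":[88,92,55,38,11]}
After op 4 (add /v 29): {"k":[47,61,1,11],"sox":[88,92,55,38,11],"v":29}
After op 5 (add /sox/5 71): {"k":[47,61,1,11],"sox":[88,92,55,38,11,71],"v":29}
After op 6 (add /bca 63): {"bca":63,"k":[47,61,1,11],"sox":[88,92,55,38,11,71],"v":29}
After op 7 (add /k/2 91): {"bca":63,"k":[47,61,91,1,11],"sox":[88,92,55,38,11,71],"v":29}
After op 8 (add /k/2 56): {"bca":63,"k":[47,61,56,91,1,11],"sox":[88,92,55,38,11,71],"v":29}
After op 9 (replace /k/0 81): {"bca":63,"k":[81,61,56,91,1,11],"sox":[88,92,55,38,11,71],"v":29}
After op 10 (add /k/6 94): {"bca":63,"k":[81,61,56,91,1,11,94],"sox":[88,92,55,38,11,71],"v":29}
After op 11 (remove /k/0): {"bca":63,"k":[61,56,91,1,11,94],"sox":[88,92,55,38,11,71],"v":29}
After op 12 (add /k/2 89): {"bca":63,"k":[61,56,89,91,1,11,94],"sox":[88,92,55,38,11,71],"v":29}
After op 13 (remove /bca): {"k":[61,56,89,91,1,11,94],"sox":[88,92,55,38,11,71],"v":29}
Value at /v: 29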